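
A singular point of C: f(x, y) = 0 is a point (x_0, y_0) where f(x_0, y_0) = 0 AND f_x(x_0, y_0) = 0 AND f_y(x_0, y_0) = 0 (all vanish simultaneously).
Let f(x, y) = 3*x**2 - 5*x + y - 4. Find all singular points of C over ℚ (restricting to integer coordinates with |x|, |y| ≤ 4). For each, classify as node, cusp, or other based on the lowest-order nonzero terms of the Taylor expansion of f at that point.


No singular points in the scanned grid; C is smooth there.

Compute partial derivatives:
  f_x = 6*x - 5.
  f_y = 1.
f_y = 1 is a nonzero constant, so f_y never vanishes: no point (x, y) can satisfy f = f_x = f_y = 0. In particular no (x, y) ∈ {−4, ..., 4}² is singular; the curve is smooth.


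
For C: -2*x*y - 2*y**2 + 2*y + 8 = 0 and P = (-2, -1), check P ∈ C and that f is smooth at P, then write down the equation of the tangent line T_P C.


Tangent line at P: 2*x + 10*y + 14 = 0.

Step 1: f(-2, -1) = 0, so P lies on C.
Step 2: partial derivatives
  f_x(x, y) = -2*y, f_y(x, y) = -2*x - 4*y + 2.
  f_x(P) = 2, f_y(P) = 10 (gradient nonzero, so P is smooth).
Step 3: tangent line at P: 2·(x − -2) + 10·(y − -1) = 0.
Expanding: 2*x + 10*y + 14 = 0.


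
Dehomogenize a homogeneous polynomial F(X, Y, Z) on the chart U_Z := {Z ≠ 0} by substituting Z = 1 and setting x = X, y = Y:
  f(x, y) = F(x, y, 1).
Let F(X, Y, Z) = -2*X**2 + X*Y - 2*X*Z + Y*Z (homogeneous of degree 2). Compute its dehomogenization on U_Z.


f(x, y) = -2*x**2 + x*y - 2*x + y

On U_Z we set Z = 1. Each monomial c·X^i·Y^j·Z^k in F becomes c·x^i·y^j·1^k = c·x^i·y^j.
Substituting Z = 1: F(X, Y, 1) = -2*x**2 + x*y - 2*x + y.
Note: deg(f) ≤ deg(F) = 2; strict inequality happens when F is divisible by Z (lost terms).


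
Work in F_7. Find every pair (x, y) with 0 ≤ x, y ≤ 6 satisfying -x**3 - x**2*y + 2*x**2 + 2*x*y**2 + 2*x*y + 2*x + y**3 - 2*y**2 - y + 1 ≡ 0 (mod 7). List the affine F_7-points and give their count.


Affine F_7-points: {(0, 3), (2, 1), (2, 5), (2, 6), (3, 2), (3, 3), (3, 5), (5, 2), (6, 2), (6, 4), (6, 5)}; count = 11.

For each of the 49 pairs (x, y) ∈ F_7², evaluate f(x, y) mod 7. Record the zeros.
  x = 0: [0↦1, 1↦6, 2↦6, 3↦0, 4↦1, 5↦1, 6↦6]  zeros at y ∈ {3}
  x = 1: [0↦4, 1↦5, 2↦5, 3↦3, 4↦5, 5↦3, 6↦3]  zeros at y ∈ ∅
  x = 2: [0↦5, 1↦0, 2↦5, 3↦5, 4↦6, 5↦0, 6↦0]  zeros at y ∈ {1, 5, 6}
  x = 3: [0↦5, 1↦6, 2↦0, 3↦0, 4↦5, 5↦0, 6↦5]  zeros at y ∈ {2, 3, 5}
  x = 4: [0↦5, 1↦3, 2↦5, 3↦3, 4↦3, 5↦4, 6↦5]  zeros at y ∈ ∅
  x = 5: [0↦6, 1↦6, 2↦0, 3↦1, 4↦1, 5↦6, 6↦1]  zeros at y ∈ {2}
  x = 6: [0↦2, 1↦2, 2↦0, 3↦2, 4↦0, 5↦0, 6↦1]  zeros at y ∈ {2, 4, 5}
Collecting zeros: affine points = {(0, 3), (2, 1), (2, 5), (2, 6), (3, 2), (3, 3), (3, 5), (5, 2), (6, 2), (6, 4), (6, 5)}.
Total count |C(F_7)_aff| = 11.


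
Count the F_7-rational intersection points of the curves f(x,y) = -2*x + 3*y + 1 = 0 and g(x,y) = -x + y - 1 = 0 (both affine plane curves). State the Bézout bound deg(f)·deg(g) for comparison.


Common zeros: {(3, 4)}; count = 1; Bézout bound = 1.

deg(f) = 1, deg(g) = 1, so Bézout bound = 1.
Scan x ∈ F_7. For each x, list the y ∈ F_7 with f(x, y) ≡ 0 and those with g(x, y) ≡ 0 (mod 7); the common zeros in that column are the intersection.
  x = 0: f ≡ 0 at y ∈ {2}; g ≡ 0 at y ∈ {1}; common: ∅.
  x = 1: f ≡ 0 at y ∈ {5}; g ≡ 0 at y ∈ {2}; common: ∅.
  x = 2: f ≡ 0 at y ∈ {1}; g ≡ 0 at y ∈ {3}; common: ∅.
  x = 3: f ≡ 0 at y ∈ {4}; g ≡ 0 at y ∈ {4}; common: {4}.
  x = 4: f ≡ 0 at y ∈ {0}; g ≡ 0 at y ∈ {5}; common: ∅.
  x = 5: f ≡ 0 at y ∈ {3}; g ≡ 0 at y ∈ {6}; common: ∅.
  x = 6: f ≡ 0 at y ∈ {6}; g ≡ 0 at y ∈ {0}; common: ∅.
Collecting: common zeros = {(3, 4)}, so the count is 1.
Comparison with the Bézout bound: 1 ≤ 1 = deg(f)·deg(g), as expected for curves with no common component (the bound is attained).


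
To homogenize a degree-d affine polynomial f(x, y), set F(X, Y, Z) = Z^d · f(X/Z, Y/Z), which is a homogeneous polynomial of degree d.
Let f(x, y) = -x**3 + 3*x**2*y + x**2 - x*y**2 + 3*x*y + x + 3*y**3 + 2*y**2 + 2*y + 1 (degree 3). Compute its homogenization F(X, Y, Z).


F(X, Y, Z) = -X**3 + 3*X**2*Y + X**2*Z - X*Y**2 + 3*X*Y*Z + X*Z**2 + 3*Y**3 + 2*Y**2*Z + 2*Y*Z**2 + Z**3

deg(f) = 3.
Substitute x = X/Z, y = Y/Z into f, then multiply by Z^3.
  monomial -1·x^3·y^0 ↦ -1·X^3·Y^0·Z^0.
  monomial 3·x^2·y^1 ↦ 3·X^2·Y^1·Z^0.
  monomial 1·x^2·y^0 ↦ 1·X^2·Y^0·Z^1.
  monomial -1·x^1·y^2 ↦ -1·X^1·Y^2·Z^0.
  monomial 3·x^1·y^1 ↦ 3·X^1·Y^1·Z^1.
  monomial 1·x^1·y^0 ↦ 1·X^1·Y^0·Z^2.
  monomial 3·x^0·y^3 ↦ 3·X^0·Y^3·Z^0.
  monomial 2·x^0·y^2 ↦ 2·X^0·Y^2·Z^1.
  monomial 2·x^0·y^1 ↦ 2·X^0·Y^1·Z^2.
  monomial 1·x^0·y^0 ↦ 1·X^0·Y^0·Z^3.
Collecting: F(X, Y, Z) = -X**3 + 3*X**2*Y + X**2*Z - X*Y**2 + 3*X*Y*Z + X*Z**2 + 3*Y**3 + 2*Y**2*Z + 2*Y*Z**2 + Z**3.


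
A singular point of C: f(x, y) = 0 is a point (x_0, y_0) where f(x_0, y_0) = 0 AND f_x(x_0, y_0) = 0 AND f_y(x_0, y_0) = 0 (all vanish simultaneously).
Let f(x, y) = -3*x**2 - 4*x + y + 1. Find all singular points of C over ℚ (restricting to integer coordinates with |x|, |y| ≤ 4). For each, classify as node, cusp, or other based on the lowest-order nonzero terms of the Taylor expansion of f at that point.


No singular points in the scanned grid; C is smooth there.

Compute partial derivatives:
  f_x = -6*x - 4.
  f_y = 1.
f_y = 1 is a nonzero constant, so f_y never vanishes: no point (x, y) can satisfy f = f_x = f_y = 0. In particular no (x, y) ∈ {−4, ..., 4}² is singular; the curve is smooth.


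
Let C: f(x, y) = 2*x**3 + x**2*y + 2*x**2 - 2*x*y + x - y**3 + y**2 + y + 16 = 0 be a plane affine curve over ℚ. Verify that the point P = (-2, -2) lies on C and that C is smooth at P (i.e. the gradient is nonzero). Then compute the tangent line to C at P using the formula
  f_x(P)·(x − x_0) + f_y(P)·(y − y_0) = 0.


Tangent line at P: 29*x - 7*y + 44 = 0.

Step 1: f(-2, -2) = 0, so P lies on C.
Step 2: partial derivatives
  f_x(x, y) = 6*x**2 + 2*x*y + 4*x - 2*y + 1, f_y(x, y) = x**2 - 2*x - 3*y**2 + 2*y + 1.
  f_x(P) = 29, f_y(P) = -7 (gradient nonzero, so P is smooth).
Step 3: tangent line at P: 29·(x − -2) + -7·(y − -2) = 0.
Expanding: 29*x - 7*y + 44 = 0.


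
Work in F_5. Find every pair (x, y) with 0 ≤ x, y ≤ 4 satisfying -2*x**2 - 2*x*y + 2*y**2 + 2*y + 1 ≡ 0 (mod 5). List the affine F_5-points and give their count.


Affine F_5-points: {(0, 1), (0, 3), (2, 3), (4, 1), (4, 2)}; count = 5.

For each of the 25 pairs (x, y) ∈ F_5², evaluate f(x, y) mod 5. Record the zeros.
  x = 0: [0↦1, 1↦0, 2↦3, 3↦0, 4↦1]  zeros at y ∈ {1, 3}
  x = 1: [0↦4, 1↦1, 2↦2, 3↦2, 4↦1]  zeros at y ∈ ∅
  x = 2: [0↦3, 1↦3, 2↦2, 3↦0, 4↦2]  zeros at y ∈ {3}
  x = 3: [0↦3, 1↦1, 2↦3, 3↦4, 4↦4]  zeros at y ∈ ∅
  x = 4: [0↦4, 1↦0, 2↦0, 3↦4, 4↦2]  zeros at y ∈ {1, 2}
Collecting zeros: affine points = {(0, 1), (0, 3), (2, 3), (4, 1), (4, 2)}.
Total count |C(F_5)_aff| = 5.


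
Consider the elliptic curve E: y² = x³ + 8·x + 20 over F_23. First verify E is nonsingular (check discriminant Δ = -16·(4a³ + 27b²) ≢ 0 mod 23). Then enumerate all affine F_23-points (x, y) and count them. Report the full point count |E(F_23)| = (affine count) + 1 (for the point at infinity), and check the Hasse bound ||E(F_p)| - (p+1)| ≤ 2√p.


Affine points = {(1, 11), (1, 12), (3, 5), (3, 18), (4, 1), (4, 22), (5, 1), (5, 22), (6, 10), (6, 13), (9, 4), (9, 19), (11, 6), (11, 17), (12, 2), (12, 21), (14, 1), (14, 22), (16, 9), (16, 14), (17, 3), (17, 20), (18, 4), (18, 19), (19, 4), (19, 19)}; affine count = 26; |E(F_23)| = 27.

Discriminant check: Δ ∝ 4a³ + 27b² = 4·8³ + 27·20² = 4·512 + 27·400 ≡ 14 (mod 23). Nonzero ⇒ E is nonsingular.
For each x ∈ F_23, compute rhs = x³ + 8·x + 20 mod 23, then count y ∈ F_23 with y² ≡ rhs.
  x = 0: rhs = 20, matching y values: none (0 points).
  x = 1: rhs = 6, matching y values: 11, 12 (2 points).
  x = 2: rhs = 21, matching y values: none (0 points).
  x = 3: rhs = 2, matching y values: 5, 18 (2 points).
  x = 4: rhs = 1, matching y values: 1, 22 (2 points).
  x = 5: rhs = 1, matching y values: 1, 22 (2 points).
  x = 6: rhs = 8, matching y values: 10, 13 (2 points).
  x = 7: rhs = 5, matching y values: none (0 points).
  x = 8: rhs = 21, matching y values: none (0 points).
  x = 9: rhs = 16, matching y values: 4, 19 (2 points).
  x = 10: rhs = 19, matching y values: none (0 points).
  x = 11: rhs = 13, matching y values: 6, 17 (2 points).
  x = 12: rhs = 4, matching y values: 2, 21 (2 points).
  x = 13: rhs = 21, matching y values: none (0 points).
  x = 14: rhs = 1, matching y values: 1, 22 (2 points).
  x = 15: rhs = 19, matching y values: none (0 points).
  x = 16: rhs = 12, matching y values: 9, 14 (2 points).
  x = 17: rhs = 9, matching y values: 3, 20 (2 points).
  x = 18: rhs = 16, matching y values: 4, 19 (2 points).
  x = 19: rhs = 16, matching y values: 4, 19 (2 points).
  x = 20: rhs = 15, matching y values: none (0 points).
  x = 21: rhs = 19, matching y values: none (0 points).
  x = 22: rhs = 11, matching y values: none (0 points).
Total affine count: 26.
Full point count |E(F_23)| = 26 + 1 = 27.
Hasse bound: |27 − (23+1)| = |3| = 3 ≤ 2√23 ≈ 9.5917 ✓.


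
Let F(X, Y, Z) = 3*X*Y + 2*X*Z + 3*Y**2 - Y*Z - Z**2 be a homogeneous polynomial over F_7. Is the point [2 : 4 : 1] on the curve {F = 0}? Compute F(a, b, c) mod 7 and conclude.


F(2,4,1) ≡ 1 (mod 7); P is NOT on the curve.

Evaluate F(2, 4, 1) term-by-term (mod 7).
  3*X*Y ↦ 3·2·4·1 = 24
  2*X*Z ↦ 2·2·1·1 = 4
  3*Y**2 ↦ 3·1·16·1 = 48
  -Y*Z ↦ -1·1·4·1 = -4
  -Z**2 ↦ -1·1·1·1 = -1
Sum: F(2, 4, 1) = (24) + (4) + (48) + (-4) + (-1) = 71.
Reducing mod 7: 71 ≡ 1 (mod 7).
Since F(a, b, c) ≡ 1 ≠ 0 (mod 7), P does NOT lie on the curve.


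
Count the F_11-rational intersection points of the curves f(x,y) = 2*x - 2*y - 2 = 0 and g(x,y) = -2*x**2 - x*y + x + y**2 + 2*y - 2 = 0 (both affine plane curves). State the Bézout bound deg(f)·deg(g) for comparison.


Common zeros: ∅; count = 0; Bézout bound = 2.

deg(f) = 1, deg(g) = 2, so Bézout bound = 2.
Scan x ∈ F_11. For each x, list the y ∈ F_11 with f(x, y) ≡ 0 and those with g(x, y) ≡ 0 (mod 11); the common zeros in that column are the intersection.
  x = 0: f ≡ 0 at y ∈ {10}; g ≡ 0 at y ∈ {4, 5}; common: ∅.
  x = 1: f ≡ 0 at y ∈ {0}; g ≡ 0 at y ∈ ∅; common: ∅.
  x = 2: f ≡ 0 at y ∈ {1}; g ≡ 0 at y ∈ ∅; common: ∅.
  x = 3: f ≡ 0 at y ∈ {2}; g ≡ 0 at y ∈ {3, 9}; common: ∅.
  x = 4: f ≡ 0 at y ∈ {3}; g ≡ 0 at y ∈ {4, 9}; common: ∅.
  x = 5: f ≡ 0 at y ∈ {4}; g ≡ 0 at y ∈ ∅; common: ∅.
  x = 6: f ≡ 0 at y ∈ {5}; g ≡ 0 at y ∈ ∅; common: ∅.
  x = 7: f ≡ 0 at y ∈ {6}; g ≡ 0 at y ∈ {2, 3}; common: ∅.
  x = 8: f ≡ 0 at y ∈ {7}; g ≡ 0 at y ∈ ∅; common: ∅.
  x = 9: f ≡ 0 at y ∈ {8}; g ≡ 0 at y ∈ {2, 5}; common: ∅.
  x = 10: f ≡ 0 at y ∈ {9}; g ≡ 0 at y ∈ ∅; common: ∅.
Collecting: common zeros = ∅, so the count is 0.
Comparison with the Bézout bound: 0 ≤ 2 = deg(f)·deg(g), as expected for curves with no common component (the affine F_11-count falls short of the bound because intersections may lie at infinity, over extension fields, or carry multiplicity).


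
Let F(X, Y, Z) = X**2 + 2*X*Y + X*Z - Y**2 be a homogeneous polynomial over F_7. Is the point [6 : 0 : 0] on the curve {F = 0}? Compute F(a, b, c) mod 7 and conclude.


F(6,0,0) ≡ 1 (mod 7); P is NOT on the curve.

Evaluate F(6, 0, 0) term-by-term (mod 7).
  X**2 ↦ 1·36·1·1 = 36
  2*X*Y ↦ 2·6·0·1 = 0
  X*Z ↦ 1·6·1·0 = 0
  -Y**2 ↦ -1·1·0·1 = 0
Sum: F(6, 0, 0) = (36) + (0) + (0) + (0) = 36.
Reducing mod 7: 36 ≡ 1 (mod 7).
Since F(a, b, c) ≡ 1 ≠ 0 (mod 7), P does NOT lie on the curve.


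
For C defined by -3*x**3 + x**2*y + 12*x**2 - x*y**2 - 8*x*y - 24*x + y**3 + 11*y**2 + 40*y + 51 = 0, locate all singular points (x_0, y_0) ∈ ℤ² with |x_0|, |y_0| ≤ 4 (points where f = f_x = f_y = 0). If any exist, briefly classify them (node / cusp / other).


Singular points: {(1, -3)}; classification: cusp.

Compute partial derivatives:
  f_x = -9*x**2 + 2*x*y + 24*x - y**2 - 8*y - 24.
  f_y = x**2 - 2*x*y - 8*x + 3*y**2 + 22*y + 40.
Scan x_0 ∈ {−4, ..., 4}. For each x_0, f_y(x_0, y) is a polynomial in y; find its integer roots y ∈ {−4, ..., 4}, then test f_x and f at those candidates.
  x = -4: f_y(-4, y) = 3*y**2 + 30*y + 88; no integer root y with |y| ≤ 4.
  x = -3: f_y(-3, y) = 3*y**2 + 28*y + 73; no integer root y with |y| ≤ 4.
  x = -2: f_y(-2, y) = 3*y**2 + 26*y + 60; no integer root y with |y| ≤ 4.
  x = -1: f_y(-1, y) = 3*y**2 + 24*y + 49; no integer root y with |y| ≤ 4.
  x = 0: f_y(0, y) = 3*y**2 + 22*y + 40; vanishes at y ∈ {-4}. (0, -4): f_x = -8 ≠ 0.
  x = 1: f_y(1, y) = 3*y**2 + 20*y + 33; vanishes at y ∈ {-3}. (1, -3): f_x = 0, f = 0 — SINGULAR.
  x = 2: f_y(2, y) = 3*y**2 + 18*y + 28; no integer root y with |y| ≤ 4.
  x = 3: f_y(3, y) = 3*y**2 + 16*y + 25; no integer root y with |y| ≤ 4.
  x = 4: f_y(4, y) = 3*y**2 + 14*y + 24; no integer root y with |y| ≤ 4.
Only singular point on the grid: (1, -3).
Classify: substitute x = 1 + u, y = -3 + v and expand: f = -3*u**3 + u**2*v - u*v**2 + v**3 + v**2.
No constant or linear terms (consistent with a singular point). Quadratic part: v**2. Cubic part: -3*u**3 + u**2*v - u*v**2 + v**3.
The quadratic part v**2 is a perfect square, so there is a single (double) tangent line v = 0, i.e. y = -3. Restricting the cubic part to that line (v = 0) leaves -3*u**3 ≠ 0, so f is not divisible by v and the branch is v² ≈ 3*u**3 to lowest order — this is a cusp.
Classification: cusp.


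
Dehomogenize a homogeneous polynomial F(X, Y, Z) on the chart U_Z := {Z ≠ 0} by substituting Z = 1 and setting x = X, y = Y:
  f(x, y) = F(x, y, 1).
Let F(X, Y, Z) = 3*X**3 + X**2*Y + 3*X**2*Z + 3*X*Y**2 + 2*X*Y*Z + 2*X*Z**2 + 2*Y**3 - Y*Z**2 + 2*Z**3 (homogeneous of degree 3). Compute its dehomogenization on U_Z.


f(x, y) = 3*x**3 + x**2*y + 3*x**2 + 3*x*y**2 + 2*x*y + 2*x + 2*y**3 - y + 2

On U_Z we set Z = 1. Each monomial c·X^i·Y^j·Z^k in F becomes c·x^i·y^j·1^k = c·x^i·y^j.
Substituting Z = 1: F(X, Y, 1) = 3*x**3 + x**2*y + 3*x**2 + 3*x*y**2 + 2*x*y + 2*x + 2*y**3 - y + 2.
Note: deg(f) ≤ deg(F) = 3; strict inequality happens when F is divisible by Z (lost terms).


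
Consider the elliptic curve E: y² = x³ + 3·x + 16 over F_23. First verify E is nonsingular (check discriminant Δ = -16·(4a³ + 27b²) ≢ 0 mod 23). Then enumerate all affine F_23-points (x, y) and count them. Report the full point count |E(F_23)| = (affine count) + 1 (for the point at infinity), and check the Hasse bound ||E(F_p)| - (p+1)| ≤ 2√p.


Affine points = {(0, 4), (0, 19), (3, 11), (3, 12), (4, 0), (5, 8), (5, 15), (7, 9), (7, 14), (8, 0), (9, 6), (9, 17), (11, 0), (12, 3), (12, 20), (15, 3), (15, 20), (17, 9), (17, 14), (19, 3), (19, 20), (20, 7), (20, 16), (21, 5), (21, 18), (22, 9), (22, 14)}; affine count = 27; |E(F_23)| = 28.

Discriminant check: Δ ∝ 4a³ + 27b² = 4·3³ + 27·16² = 4·27 + 27·256 ≡ 5 (mod 23). Nonzero ⇒ E is nonsingular.
For each x ∈ F_23, compute rhs = x³ + 3·x + 16 mod 23, then count y ∈ F_23 with y² ≡ rhs.
  x = 0: rhs = 16, matching y values: 4, 19 (2 points).
  x = 1: rhs = 20, matching y values: none (0 points).
  x = 2: rhs = 7, matching y values: none (0 points).
  x = 3: rhs = 6, matching y values: 11, 12 (2 points).
  x = 4: rhs = 0, matching y values: 0 (1 points).
  x = 5: rhs = 18, matching y values: 8, 15 (2 points).
  x = 6: rhs = 20, matching y values: none (0 points).
  x = 7: rhs = 12, matching y values: 9, 14 (2 points).
  x = 8: rhs = 0, matching y values: 0 (1 points).
  x = 9: rhs = 13, matching y values: 6, 17 (2 points).
  x = 10: rhs = 11, matching y values: none (0 points).
  x = 11: rhs = 0, matching y values: 0 (1 points).
  x = 12: rhs = 9, matching y values: 3, 20 (2 points).
  x = 13: rhs = 21, matching y values: none (0 points).
  x = 14: rhs = 19, matching y values: none (0 points).
  x = 15: rhs = 9, matching y values: 3, 20 (2 points).
  x = 16: rhs = 20, matching y values: none (0 points).
  x = 17: rhs = 12, matching y values: 9, 14 (2 points).
  x = 18: rhs = 14, matching y values: none (0 points).
  x = 19: rhs = 9, matching y values: 3, 20 (2 points).
  x = 20: rhs = 3, matching y values: 7, 16 (2 points).
  x = 21: rhs = 2, matching y values: 5, 18 (2 points).
  x = 22: rhs = 12, matching y values: 9, 14 (2 points).
Total affine count: 27.
Full point count |E(F_23)| = 27 + 1 = 28.
Hasse bound: |28 − (23+1)| = |4| = 4 ≤ 2√23 ≈ 9.5917 ✓.


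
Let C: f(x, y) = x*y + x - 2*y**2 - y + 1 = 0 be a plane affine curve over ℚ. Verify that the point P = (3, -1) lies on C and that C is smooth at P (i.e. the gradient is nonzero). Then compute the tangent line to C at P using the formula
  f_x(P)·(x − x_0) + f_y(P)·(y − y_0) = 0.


Tangent line at P: 6*y + 6 = 0.

Step 1: f(3, -1) = 0, so P lies on C.
Step 2: partial derivatives
  f_x(x, y) = y + 1, f_y(x, y) = x - 4*y - 1.
  f_x(P) = 0, f_y(P) = 6 (gradient nonzero, so P is smooth).
Step 3: tangent line at P: 0·(x − 3) + 6·(y − -1) = 0.
Expanding: 6*y + 6 = 0.


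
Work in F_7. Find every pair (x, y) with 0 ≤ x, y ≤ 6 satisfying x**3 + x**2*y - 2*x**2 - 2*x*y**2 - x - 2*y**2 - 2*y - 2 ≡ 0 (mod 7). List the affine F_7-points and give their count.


Affine F_7-points: {(0, 2), (0, 4), (1, 6), (3, 2), (3, 5), (4, 2), (4, 5), (6, 3)}; count = 8.

For each of the 49 pairs (x, y) ∈ F_7², evaluate f(x, y) mod 7. Record the zeros.
  x = 0: [0↦5, 1↦1, 2↦0, 3↦2, 4↦0, 5↦1, 6↦5]  zeros at y ∈ {2, 4}
  x = 1: [0↦3, 1↦5, 2↦6, 3↦6, 4↦5, 5↦3, 6↦0]  zeros at y ∈ {6}
  x = 2: [0↦3, 1↦6, 2↦4, 3↦4, 4↦6, 5↦3, 6↦2]  zeros at y ∈ ∅
  x = 3: [0↦4, 1↦3, 2↦0, 3↦2, 4↦2, 5↦0, 6↦3]  zeros at y ∈ {2, 5}
  x = 4: [0↦5, 1↦2, 2↦0, 3↦6, 4↦6, 5↦0, 6↦2]  zeros at y ∈ {2, 5}
  x = 5: [0↦5, 1↦2, 2↦3, 3↦1, 4↦3, 5↦2, 6↦5]  zeros at y ∈ ∅
  x = 6: [0↦3, 1↦2, 2↦1, 3↦0, 4↦6, 5↦5, 6↦4]  zeros at y ∈ {3}
Collecting zeros: affine points = {(0, 2), (0, 4), (1, 6), (3, 2), (3, 5), (4, 2), (4, 5), (6, 3)}.
Total count |C(F_7)_aff| = 8.


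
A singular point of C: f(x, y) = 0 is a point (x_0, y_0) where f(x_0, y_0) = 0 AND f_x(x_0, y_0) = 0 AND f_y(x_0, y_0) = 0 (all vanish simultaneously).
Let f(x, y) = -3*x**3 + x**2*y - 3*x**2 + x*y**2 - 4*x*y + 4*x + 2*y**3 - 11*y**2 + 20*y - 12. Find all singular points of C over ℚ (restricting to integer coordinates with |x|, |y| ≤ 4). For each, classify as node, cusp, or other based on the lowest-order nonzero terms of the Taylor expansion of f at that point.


Singular points: {(0, 2)}; classification: node.

Compute partial derivatives:
  f_x = -9*x**2 + 2*x*y - 6*x + y**2 - 4*y + 4.
  f_y = x**2 + 2*x*y - 4*x + 6*y**2 - 22*y + 20.
Scan x_0 ∈ {−4, ..., 4}. For each x_0, f_y(x_0, y) is a polynomial in y; find its integer roots y ∈ {−4, ..., 4}, then test f_x and f at those candidates.
  x = -4: f_y(-4, y) = 6*y**2 - 30*y + 52; no integer root y with |y| ≤ 4.
  x = -3: f_y(-3, y) = 6*y**2 - 28*y + 41; no integer root y with |y| ≤ 4.
  x = -2: f_y(-2, y) = 6*y**2 - 26*y + 32; no integer root y with |y| ≤ 4.
  x = -1: f_y(-1, y) = 6*y**2 - 24*y + 25; no integer root y with |y| ≤ 4.
  x = 0: f_y(0, y) = 6*y**2 - 22*y + 20; vanishes at y ∈ {2}. (0, 2): f_x = 0, f = 0 — SINGULAR.
  x = 1: f_y(1, y) = 6*y**2 - 20*y + 17; no integer root y with |y| ≤ 4.
  x = 2: f_y(2, y) = 6*y**2 - 18*y + 16; no integer root y with |y| ≤ 4.
  x = 3: f_y(3, y) = 6*y**2 - 16*y + 17; no integer root y with |y| ≤ 4.
  x = 4: f_y(4, y) = 6*y**2 - 14*y + 20; no integer root y with |y| ≤ 4.
Only singular point on the grid: (0, 2).
Classify: substitute x = 0 + u, y = 2 + v and expand: f = -3*u**3 + u**2*v - u**2 + u*v**2 + 2*v**3 + v**2.
No constant or linear terms (consistent with a singular point). Quadratic part: -u**2 + v**2. Cubic part: -3*u**3 + u**2*v + u*v**2 + 2*v**3.
The quadratic part v**2 - u**2 = (v − u)(v + u) splits into two distinct linear factors, so there are two distinct tangent lines y − 2 = ±(x − 0) — this is a node (ordinary double point).
Classification: node.


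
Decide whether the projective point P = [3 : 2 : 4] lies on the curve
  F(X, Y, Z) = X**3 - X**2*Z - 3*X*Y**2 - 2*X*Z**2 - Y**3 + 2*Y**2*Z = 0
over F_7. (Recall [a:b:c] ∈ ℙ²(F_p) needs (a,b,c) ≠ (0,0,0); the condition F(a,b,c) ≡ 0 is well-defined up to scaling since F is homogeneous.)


F(3,2,4) ≡ 2 (mod 7); P is NOT on the curve.

Evaluate F(3, 2, 4) term-by-term (mod 7).
  X**3 ↦ 1·27·1·1 = 27
  -X**2*Z ↦ -1·9·1·4 = -36
  -3*X*Y**2 ↦ -3·3·4·1 = -36
  -2*X*Z**2 ↦ -2·3·1·16 = -96
  -Y**3 ↦ -1·1·8·1 = -8
  2*Y**2*Z ↦ 2·1·4·4 = 32
Sum: F(3, 2, 4) = (27) + (-36) + (-36) + (-96) + (-8) + (32) = -117.
Reducing mod 7: -117 ≡ 2 (mod 7).
Since F(a, b, c) ≡ 2 ≠ 0 (mod 7), P does NOT lie on the curve.


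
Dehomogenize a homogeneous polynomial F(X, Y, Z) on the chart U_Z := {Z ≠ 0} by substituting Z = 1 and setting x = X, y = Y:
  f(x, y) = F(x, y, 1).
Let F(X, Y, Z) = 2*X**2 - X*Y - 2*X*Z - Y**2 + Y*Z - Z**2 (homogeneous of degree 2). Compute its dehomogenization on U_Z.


f(x, y) = 2*x**2 - x*y - 2*x - y**2 + y - 1

On U_Z we set Z = 1. Each monomial c·X^i·Y^j·Z^k in F becomes c·x^i·y^j·1^k = c·x^i·y^j.
Substituting Z = 1: F(X, Y, 1) = 2*x**2 - x*y - 2*x - y**2 + y - 1.
Note: deg(f) ≤ deg(F) = 2; strict inequality happens when F is divisible by Z (lost terms).


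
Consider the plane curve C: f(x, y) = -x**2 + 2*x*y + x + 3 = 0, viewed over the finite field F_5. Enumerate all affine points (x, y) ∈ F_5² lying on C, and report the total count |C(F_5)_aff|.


Affine F_5-points: {(1, 1), (2, 1), (3, 3), (4, 3)}; count = 4.

For each of the 25 pairs (x, y) ∈ F_5², evaluate f(x, y) mod 5. Record the zeros.
  x = 0: [0↦3, 1↦3, 2↦3, 3↦3, 4↦3]  zeros at y ∈ ∅
  x = 1: [0↦3, 1↦0, 2↦2, 3↦4, 4↦1]  zeros at y ∈ {1}
  x = 2: [0↦1, 1↦0, 2↦4, 3↦3, 4↦2]  zeros at y ∈ {1}
  x = 3: [0↦2, 1↦3, 2↦4, 3↦0, 4↦1]  zeros at y ∈ {3}
  x = 4: [0↦1, 1↦4, 2↦2, 3↦0, 4↦3]  zeros at y ∈ {3}
Collecting zeros: affine points = {(1, 1), (2, 1), (3, 3), (4, 3)}.
Total count |C(F_5)_aff| = 4.


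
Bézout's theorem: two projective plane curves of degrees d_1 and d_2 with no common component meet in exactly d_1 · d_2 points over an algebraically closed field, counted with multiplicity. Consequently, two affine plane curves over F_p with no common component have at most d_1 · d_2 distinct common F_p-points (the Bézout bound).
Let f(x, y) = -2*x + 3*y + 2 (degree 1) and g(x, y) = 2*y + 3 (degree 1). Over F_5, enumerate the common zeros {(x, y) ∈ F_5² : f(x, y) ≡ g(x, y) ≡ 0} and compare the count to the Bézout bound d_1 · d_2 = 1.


Common zeros: {(0, 1)}; count = 1; Bézout bound = 1.

deg(f) = 1, deg(g) = 1, so Bézout bound = 1.
Scan x ∈ F_5. For each x, list the y ∈ F_5 with f(x, y) ≡ 0 and those with g(x, y) ≡ 0 (mod 5); the common zeros in that column are the intersection.
  x = 0: f ≡ 0 at y ∈ {1}; g ≡ 0 at y ∈ {1}; common: {1}.
  x = 1: f ≡ 0 at y ∈ {0}; g ≡ 0 at y ∈ {1}; common: ∅.
  x = 2: f ≡ 0 at y ∈ {4}; g ≡ 0 at y ∈ {1}; common: ∅.
  x = 3: f ≡ 0 at y ∈ {3}; g ≡ 0 at y ∈ {1}; common: ∅.
  x = 4: f ≡ 0 at y ∈ {2}; g ≡ 0 at y ∈ {1}; common: ∅.
Collecting: common zeros = {(0, 1)}, so the count is 1.
Comparison with the Bézout bound: 1 ≤ 1 = deg(f)·deg(g), as expected for curves with no common component (the bound is attained).


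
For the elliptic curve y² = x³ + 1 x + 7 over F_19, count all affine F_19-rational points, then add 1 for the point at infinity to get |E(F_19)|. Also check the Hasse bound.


Affine points = {(0, 8), (0, 11), (1, 3), (1, 16), (2, 6), (2, 13), (5, 2), (5, 17), (6, 1), (6, 18), (9, 2), (9, 17), (11, 0), (17, 4), (17, 15), (18, 9), (18, 10)}; affine count = 17; |E(F_19)| = 18.

Discriminant check: Δ ∝ 4a³ + 27b² = 4·1³ + 27·7² = 4·1 + 27·49 ≡ 16 (mod 19). Nonzero ⇒ E is nonsingular.
For each x ∈ F_19, compute rhs = x³ + 1·x + 7 mod 19, then count y ∈ F_19 with y² ≡ rhs.
  x = 0: rhs = 7, matching y values: 8, 11 (2 points).
  x = 1: rhs = 9, matching y values: 3, 16 (2 points).
  x = 2: rhs = 17, matching y values: 6, 13 (2 points).
  x = 3: rhs = 18, matching y values: none (0 points).
  x = 4: rhs = 18, matching y values: none (0 points).
  x = 5: rhs = 4, matching y values: 2, 17 (2 points).
  x = 6: rhs = 1, matching y values: 1, 18 (2 points).
  x = 7: rhs = 15, matching y values: none (0 points).
  x = 8: rhs = 14, matching y values: none (0 points).
  x = 9: rhs = 4, matching y values: 2, 17 (2 points).
  x = 10: rhs = 10, matching y values: none (0 points).
  x = 11: rhs = 0, matching y values: 0 (1 points).
  x = 12: rhs = 18, matching y values: none (0 points).
  x = 13: rhs = 13, matching y values: none (0 points).
  x = 14: rhs = 10, matching y values: none (0 points).
  x = 15: rhs = 15, matching y values: none (0 points).
  x = 16: rhs = 15, matching y values: none (0 points).
  x = 17: rhs = 16, matching y values: 4, 15 (2 points).
  x = 18: rhs = 5, matching y values: 9, 10 (2 points).
Total affine count: 17.
Full point count |E(F_19)| = 17 + 1 = 18.
Hasse bound: |18 − (19+1)| = |-2| = 2 ≤ 2√19 ≈ 8.7178 ✓.


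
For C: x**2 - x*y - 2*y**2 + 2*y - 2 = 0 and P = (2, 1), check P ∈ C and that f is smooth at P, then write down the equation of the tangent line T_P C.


Tangent line at P: 3*x - 4*y - 2 = 0.

Step 1: f(2, 1) = 0, so P lies on C.
Step 2: partial derivatives
  f_x(x, y) = 2*x - y, f_y(x, y) = -x - 4*y + 2.
  f_x(P) = 3, f_y(P) = -4 (gradient nonzero, so P is smooth).
Step 3: tangent line at P: 3·(x − 2) + -4·(y − 1) = 0.
Expanding: 3*x - 4*y - 2 = 0.


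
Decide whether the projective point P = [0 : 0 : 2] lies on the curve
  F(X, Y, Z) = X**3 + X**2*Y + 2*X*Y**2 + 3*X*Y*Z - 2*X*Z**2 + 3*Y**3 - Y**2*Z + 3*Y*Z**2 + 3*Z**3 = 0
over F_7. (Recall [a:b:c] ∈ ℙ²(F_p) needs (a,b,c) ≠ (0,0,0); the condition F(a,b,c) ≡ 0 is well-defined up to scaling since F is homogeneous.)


F(0,0,2) ≡ 3 (mod 7); P is NOT on the curve.

Evaluate F(0, 0, 2) term-by-term (mod 7).
  X**3 ↦ 1·0·1·1 = 0
  X**2*Y ↦ 1·0·0·1 = 0
  2*X*Y**2 ↦ 2·0·0·1 = 0
  3*X*Y*Z ↦ 3·0·0·2 = 0
  -2*X*Z**2 ↦ -2·0·1·4 = 0
  3*Y**3 ↦ 3·1·0·1 = 0
  -Y**2*Z ↦ -1·1·0·2 = 0
  3*Y*Z**2 ↦ 3·1·0·4 = 0
  3*Z**3 ↦ 3·1·1·8 = 24
Sum: F(0, 0, 2) = (0) + (0) + (0) + (0) + (0) + (0) + (0) + (0) + (24) = 24.
Reducing mod 7: 24 ≡ 3 (mod 7).
Since F(a, b, c) ≡ 3 ≠ 0 (mod 7), P does NOT lie on the curve.


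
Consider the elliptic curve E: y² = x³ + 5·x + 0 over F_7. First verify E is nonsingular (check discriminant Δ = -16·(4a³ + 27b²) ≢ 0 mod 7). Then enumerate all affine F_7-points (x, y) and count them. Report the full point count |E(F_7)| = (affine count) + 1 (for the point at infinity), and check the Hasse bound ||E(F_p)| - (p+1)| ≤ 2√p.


Affine points = {(0, 0), (2, 2), (2, 5), (3, 0), (4, 0), (6, 1), (6, 6)}; affine count = 7; |E(F_7)| = 8.

Discriminant check: Δ ∝ 4a³ + 27b² = 4·5³ + 27·0² = 4·125 + 27·0 ≡ 3 (mod 7). Nonzero ⇒ E is nonsingular.
For each x ∈ F_7, compute rhs = x³ + 5·x + 0 mod 7, then count y ∈ F_7 with y² ≡ rhs.
  x = 0: rhs = 0, matching y values: 0 (1 points).
  x = 1: rhs = 6, matching y values: none (0 points).
  x = 2: rhs = 4, matching y values: 2, 5 (2 points).
  x = 3: rhs = 0, matching y values: 0 (1 points).
  x = 4: rhs = 0, matching y values: 0 (1 points).
  x = 5: rhs = 3, matching y values: none (0 points).
  x = 6: rhs = 1, matching y values: 1, 6 (2 points).
Total affine count: 7.
Full point count |E(F_7)| = 7 + 1 = 8.
Hasse bound: |8 − (7+1)| = |0| = 0 ≤ 2√7 ≈ 5.2915 ✓.


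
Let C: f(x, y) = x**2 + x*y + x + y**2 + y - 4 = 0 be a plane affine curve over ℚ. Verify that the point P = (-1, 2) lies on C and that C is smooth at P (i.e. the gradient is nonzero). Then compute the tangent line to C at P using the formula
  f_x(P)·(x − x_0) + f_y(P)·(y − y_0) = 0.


Tangent line at P: x + 4*y - 7 = 0.

Step 1: f(-1, 2) = 0, so P lies on C.
Step 2: partial derivatives
  f_x(x, y) = 2*x + y + 1, f_y(x, y) = x + 2*y + 1.
  f_x(P) = 1, f_y(P) = 4 (gradient nonzero, so P is smooth).
Step 3: tangent line at P: 1·(x − -1) + 4·(y − 2) = 0.
Expanding: x + 4*y - 7 = 0.


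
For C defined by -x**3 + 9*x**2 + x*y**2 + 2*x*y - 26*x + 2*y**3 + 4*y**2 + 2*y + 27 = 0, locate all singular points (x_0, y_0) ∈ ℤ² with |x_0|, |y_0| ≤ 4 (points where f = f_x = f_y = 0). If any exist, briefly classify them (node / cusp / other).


Singular points: {(3, -1)}; classification: cusp.

Compute partial derivatives:
  f_x = -3*x**2 + 18*x + y**2 + 2*y - 26.
  f_y = 2*x*y + 2*x + 6*y**2 + 8*y + 2.
Scan x_0 ∈ {−4, ..., 4}. For each x_0, f_y(x_0, y) is a polynomial in y; find its integer roots y ∈ {−4, ..., 4}, then test f_x and f at those candidates.
  x = -4: f_y(-4, y) = 6*y**2 - 6; vanishes at y ∈ {-1, 1}. (-4, -1): f_x = -147 ≠ 0; (-4, 1): f_x = -143 ≠ 0.
  x = -3: f_y(-3, y) = 6*y**2 + 2*y - 4; vanishes at y ∈ {-1}. (-3, -1): f_x = -108 ≠ 0.
  x = -2: f_y(-2, y) = 6*y**2 + 4*y - 2; vanishes at y ∈ {-1}. (-2, -1): f_x = -75 ≠ 0.
  x = -1: f_y(-1, y) = 6*y**2 + 6*y; vanishes at y ∈ {-1, 0}. (-1, -1): f_x = -48 ≠ 0; (-1, 0): f_x = -47 ≠ 0.
  x = 0: f_y(0, y) = 6*y**2 + 8*y + 2; vanishes at y ∈ {-1}. (0, -1): f_x = -27 ≠ 0.
  x = 1: f_y(1, y) = 6*y**2 + 10*y + 4; vanishes at y ∈ {-1}. (1, -1): f_x = -12 ≠ 0.
  x = 2: f_y(2, y) = 6*y**2 + 12*y + 6; vanishes at y ∈ {-1}. (2, -1): f_x = -3 ≠ 0.
  x = 3: f_y(3, y) = 6*y**2 + 14*y + 8; vanishes at y ∈ {-1}. (3, -1): f_x = 0, f = 0 — SINGULAR.
  x = 4: f_y(4, y) = 6*y**2 + 16*y + 10; vanishes at y ∈ {-1}. (4, -1): f_x = -3 ≠ 0.
Only singular point on the grid: (3, -1).
Classify: substitute x = 3 + u, y = -1 + v and expand: f = -u**3 + u*v**2 + 2*v**3 + v**2.
No constant or linear terms (consistent with a singular point). Quadratic part: v**2. Cubic part: -u**3 + u*v**2 + 2*v**3.
The quadratic part v**2 is a perfect square, so there is a single (double) tangent line v = 0, i.e. y = -1. Restricting the cubic part to that line (v = 0) leaves -u**3 ≠ 0, so f is not divisible by v and the branch is v² ≈ u**3 to lowest order — this is a cusp.
Classification: cusp.


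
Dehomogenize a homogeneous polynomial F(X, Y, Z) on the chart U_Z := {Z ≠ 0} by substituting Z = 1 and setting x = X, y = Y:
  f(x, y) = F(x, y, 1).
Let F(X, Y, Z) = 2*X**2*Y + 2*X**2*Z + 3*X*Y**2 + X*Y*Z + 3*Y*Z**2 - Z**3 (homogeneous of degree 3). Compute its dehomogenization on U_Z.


f(x, y) = 2*x**2*y + 2*x**2 + 3*x*y**2 + x*y + 3*y - 1

On U_Z we set Z = 1. Each monomial c·X^i·Y^j·Z^k in F becomes c·x^i·y^j·1^k = c·x^i·y^j.
Substituting Z = 1: F(X, Y, 1) = 2*x**2*y + 2*x**2 + 3*x*y**2 + x*y + 3*y - 1.
Note: deg(f) ≤ deg(F) = 3; strict inequality happens when F is divisible by Z (lost terms).


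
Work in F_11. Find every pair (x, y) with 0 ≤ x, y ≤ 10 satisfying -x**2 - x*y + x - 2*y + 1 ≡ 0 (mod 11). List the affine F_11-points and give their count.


Affine F_11-points: {(0, 6), (1, 4), (2, 8), (3, 10), (4, 0), (5, 2), (6, 6), (7, 4), (8, 0), (10, 10)}; count = 10.

For each of the 121 pairs (x, y) ∈ F_11², evaluate f(x, y) mod 11. Record the zeros.
  x = 0: [0↦1, 1↦10, 2↦8, 3↦6, 4↦4, 5↦2, 6↦0, 7↦9, 8↦7, 9↦5, 10↦3]  zeros at y ∈ {6}
  x = 1: [0↦1, 1↦9, 2↦6, 3↦3, 4↦0, 5↦8, 6↦5, 7↦2, 8↦10, 9↦7, 10↦4]  zeros at y ∈ {4}
  x = 2: [0↦10, 1↦6, 2↦2, 3↦9, 4↦5, 5↦1, 6↦8, 7↦4, 8↦0, 9↦7, 10↦3]  zeros at y ∈ {8}
  x = 3: [0↦6, 1↦1, 2↦7, 3↦2, 4↦8, 5↦3, 6↦9, 7↦4, 8↦10, 9↦5, 10↦0]  zeros at y ∈ {10}
  x = 4: [0↦0, 1↦5, 2↦10, 3↦4, 4↦9, 5↦3, 6↦8, 7↦2, 8↦7, 9↦1, 10↦6]  zeros at y ∈ {0}
  x = 5: [0↦3, 1↦7, 2↦0, 3↦4, 4↦8, 5↦1, 6↦5, 7↦9, 8↦2, 9↦6, 10↦10]  zeros at y ∈ {2}
  x = 6: [0↦4, 1↦7, 2↦10, 3↦2, 4↦5, 5↦8, 6↦0, 7↦3, 8↦6, 9↦9, 10↦1]  zeros at y ∈ {6}
  x = 7: [0↦3, 1↦5, 2↦7, 3↦9, 4↦0, 5↦2, 6↦4, 7↦6, 8↦8, 9↦10, 10↦1]  zeros at y ∈ {4}
  x = 8: [0↦0, 1↦1, 2↦2, 3↦3, 4↦4, 5↦5, 6↦6, 7↦7, 8↦8, 9↦9, 10↦10]  zeros at y ∈ {0}
  x = 9: [0↦6, 1↦6, 2↦6, 3↦6, 4↦6, 5↦6, 6↦6, 7↦6, 8↦6, 9↦6, 10↦6]  zeros at y ∈ ∅
  x = 10: [0↦10, 1↦9, 2↦8, 3↦7, 4↦6, 5↦5, 6↦4, 7↦3, 8↦2, 9↦1, 10↦0]  zeros at y ∈ {10}
Collecting zeros: affine points = {(0, 6), (1, 4), (2, 8), (3, 10), (4, 0), (5, 2), (6, 6), (7, 4), (8, 0), (10, 10)}.
Total count |C(F_11)_aff| = 10.


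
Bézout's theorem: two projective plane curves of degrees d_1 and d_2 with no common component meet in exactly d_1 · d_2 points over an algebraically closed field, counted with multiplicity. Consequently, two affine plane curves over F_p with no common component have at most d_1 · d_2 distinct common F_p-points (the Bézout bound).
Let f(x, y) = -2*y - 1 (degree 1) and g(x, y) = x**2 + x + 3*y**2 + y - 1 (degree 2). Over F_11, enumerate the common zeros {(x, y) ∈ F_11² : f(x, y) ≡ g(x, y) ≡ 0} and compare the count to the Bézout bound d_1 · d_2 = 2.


Common zeros: {(4, 5), (6, 5)}; count = 2; Bézout bound = 2.

deg(f) = 1, deg(g) = 2, so Bézout bound = 2.
Scan x ∈ F_11. For each x, list the y ∈ F_11 with f(x, y) ≡ 0 and those with g(x, y) ≡ 0 (mod 11); the common zeros in that column are the intersection.
  x = 0: f ≡ 0 at y ∈ {5}; g ≡ 0 at y ∈ ∅; common: ∅.
  x = 1: f ≡ 0 at y ∈ {5}; g ≡ 0 at y ∈ {9}; common: ∅.
  x = 2: f ≡ 0 at y ∈ {5}; g ≡ 0 at y ∈ ∅; common: ∅.
  x = 3: f ≡ 0 at y ∈ {5}; g ≡ 0 at y ∈ {0, 7}; common: ∅.
  x = 4: f ≡ 0 at y ∈ {5}; g ≡ 0 at y ∈ {2, 5}; common: {5}.
  x = 5: f ≡ 0 at y ∈ {5}; g ≡ 0 at y ∈ {1, 6}; common: ∅.
  x = 6: f ≡ 0 at y ∈ {5}; g ≡ 0 at y ∈ {2, 5}; common: {5}.
  x = 7: f ≡ 0 at y ∈ {5}; g ≡ 0 at y ∈ {0, 7}; common: ∅.
  x = 8: f ≡ 0 at y ∈ {5}; g ≡ 0 at y ∈ ∅; common: ∅.
  x = 9: f ≡ 0 at y ∈ {5}; g ≡ 0 at y ∈ {9}; common: ∅.
  x = 10: f ≡ 0 at y ∈ {5}; g ≡ 0 at y ∈ ∅; common: ∅.
Collecting: common zeros = {(4, 5), (6, 5)}, so the count is 2.
Comparison with the Bézout bound: 2 ≤ 2 = deg(f)·deg(g), as expected for curves with no common component (the bound is attained).


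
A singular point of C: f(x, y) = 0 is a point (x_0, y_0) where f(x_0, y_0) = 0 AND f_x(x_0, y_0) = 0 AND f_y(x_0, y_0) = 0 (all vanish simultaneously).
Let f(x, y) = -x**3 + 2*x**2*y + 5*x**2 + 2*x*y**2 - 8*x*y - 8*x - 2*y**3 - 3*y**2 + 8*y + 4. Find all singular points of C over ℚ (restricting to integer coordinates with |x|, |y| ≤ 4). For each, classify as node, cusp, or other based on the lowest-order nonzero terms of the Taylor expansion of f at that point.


Singular points: {(2, 0)}; classification: node.

Compute partial derivatives:
  f_x = -3*x**2 + 4*x*y + 10*x + 2*y**2 - 8*y - 8.
  f_y = 2*x**2 + 4*x*y - 8*x - 6*y**2 - 6*y + 8.
Scan x_0 ∈ {−4, ..., 4}. For each x_0, f_y(x_0, y) is a polynomial in y; find its integer roots y ∈ {−4, ..., 4}, then test f_x and f at those candidates.
  x = -4: f_y(-4, y) = -6*y**2 - 22*y + 72; no integer root y with |y| ≤ 4.
  x = -3: f_y(-3, y) = -6*y**2 - 18*y + 50; no integer root y with |y| ≤ 4.
  x = -2: f_y(-2, y) = -6*y**2 - 14*y + 32; no integer root y with |y| ≤ 4.
  x = -1: f_y(-1, y) = -6*y**2 - 10*y + 18; no integer root y with |y| ≤ 4.
  x = 0: f_y(0, y) = -6*y**2 - 6*y + 8; no integer root y with |y| ≤ 4.
  x = 1: f_y(1, y) = -6*y**2 - 2*y + 2; no integer root y with |y| ≤ 4.
  x = 2: f_y(2, y) = -6*y**2 + 2*y; vanishes at y ∈ {0}. (2, 0): f_x = 0, f = 0 — SINGULAR.
  x = 3: f_y(3, y) = -6*y**2 + 6*y + 2; no integer root y with |y| ≤ 4.
  x = 4: f_y(4, y) = -6*y**2 + 10*y + 8; no integer root y with |y| ≤ 4.
Only singular point on the grid: (2, 0).
Classify: substitute x = 2 + u, y = 0 + v and expand: f = -u**3 + 2*u**2*v - u**2 + 2*u*v**2 - 2*v**3 + v**2.
No constant or linear terms (consistent with a singular point). Quadratic part: -u**2 + v**2. Cubic part: -u**3 + 2*u**2*v + 2*u*v**2 - 2*v**3.
The quadratic part v**2 - u**2 = (v − u)(v + u) splits into two distinct linear factors, so there are two distinct tangent lines y − 0 = ±(x − 2) — this is a node (ordinary double point).
Classification: node.


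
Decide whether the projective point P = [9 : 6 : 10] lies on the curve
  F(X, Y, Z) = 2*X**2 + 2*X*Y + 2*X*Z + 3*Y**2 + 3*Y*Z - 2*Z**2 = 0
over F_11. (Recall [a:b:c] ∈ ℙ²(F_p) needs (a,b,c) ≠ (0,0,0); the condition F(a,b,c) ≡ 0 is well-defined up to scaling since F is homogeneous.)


F(9,6,10) ≡ 10 (mod 11); P is NOT on the curve.

Evaluate F(9, 6, 10) term-by-term (mod 11).
  2*X**2 ↦ 2·81·1·1 = 162
  2*X*Y ↦ 2·9·6·1 = 108
  2*X*Z ↦ 2·9·1·10 = 180
  3*Y**2 ↦ 3·1·36·1 = 108
  3*Y*Z ↦ 3·1·6·10 = 180
  -2*Z**2 ↦ -2·1·1·100 = -200
Sum: F(9, 6, 10) = (162) + (108) + (180) + (108) + (180) + (-200) = 538.
Reducing mod 11: 538 ≡ 10 (mod 11).
Since F(a, b, c) ≡ 10 ≠ 0 (mod 11), P does NOT lie on the curve.


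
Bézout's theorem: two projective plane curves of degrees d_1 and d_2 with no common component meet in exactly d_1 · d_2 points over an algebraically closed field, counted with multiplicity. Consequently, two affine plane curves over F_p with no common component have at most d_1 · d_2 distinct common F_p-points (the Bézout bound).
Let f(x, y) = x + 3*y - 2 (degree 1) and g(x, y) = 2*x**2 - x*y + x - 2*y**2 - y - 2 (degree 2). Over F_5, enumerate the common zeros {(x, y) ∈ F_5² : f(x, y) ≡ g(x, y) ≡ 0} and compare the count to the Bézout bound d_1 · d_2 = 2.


Common zeros: ∅; count = 0; Bézout bound = 2.

deg(f) = 1, deg(g) = 2, so Bézout bound = 2.
Scan x ∈ F_5. For each x, list the y ∈ F_5 with f(x, y) ≡ 0 and those with g(x, y) ≡ 0 (mod 5); the common zeros in that column are the intersection.
  x = 0: f ≡ 0 at y ∈ {4}; g ≡ 0 at y ∈ {1}; common: ∅.
  x = 1: f ≡ 0 at y ∈ {2}; g ≡ 0 at y ∈ ∅; common: ∅.
  x = 2: f ≡ 0 at y ∈ {0}; g ≡ 0 at y ∈ ∅; common: ∅.
  x = 3: f ≡ 0 at y ∈ {3}; g ≡ 0 at y ∈ ∅; common: ∅.
  x = 4: f ≡ 0 at y ∈ {1}; g ≡ 0 at y ∈ ∅; common: ∅.
Collecting: common zeros = ∅, so the count is 0.
Comparison with the Bézout bound: 0 ≤ 2 = deg(f)·deg(g), as expected for curves with no common component (the affine F_5-count falls short of the bound because intersections may lie at infinity, over extension fields, or carry multiplicity).


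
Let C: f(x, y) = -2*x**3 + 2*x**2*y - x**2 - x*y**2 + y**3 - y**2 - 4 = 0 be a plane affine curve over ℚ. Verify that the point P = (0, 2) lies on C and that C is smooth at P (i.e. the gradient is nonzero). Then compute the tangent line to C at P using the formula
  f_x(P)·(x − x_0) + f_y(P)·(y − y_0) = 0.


Tangent line at P: -4*x + 8*y - 16 = 0.

Step 1: f(0, 2) = 0, so P lies on C.
Step 2: partial derivatives
  f_x(x, y) = -6*x**2 + 4*x*y - 2*x - y**2, f_y(x, y) = 2*x**2 - 2*x*y + 3*y**2 - 2*y.
  f_x(P) = -4, f_y(P) = 8 (gradient nonzero, so P is smooth).
Step 3: tangent line at P: -4·(x − 0) + 8·(y − 2) = 0.
Expanding: -4*x + 8*y - 16 = 0.


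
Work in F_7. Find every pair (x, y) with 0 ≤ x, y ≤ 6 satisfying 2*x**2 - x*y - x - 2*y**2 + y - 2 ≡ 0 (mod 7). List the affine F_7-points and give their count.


Affine F_7-points: {(4, 1)}; count = 1.

For each of the 49 pairs (x, y) ∈ F_7², evaluate f(x, y) mod 7. Record the zeros.
  x = 0: [0↦5, 1↦4, 2↦6, 3↦4, 4↦5, 5↦2, 6↦2]  zeros at y ∈ ∅
  x = 1: [0↦6, 1↦4, 2↦5, 3↦2, 4↦2, 5↦5, 6↦4]  zeros at y ∈ ∅
  x = 2: [0↦4, 1↦1, 2↦1, 3↦4, 4↦3, 5↦5, 6↦3]  zeros at y ∈ ∅
  x = 3: [0↦6, 1↦2, 2↦1, 3↦3, 4↦1, 5↦2, 6↦6]  zeros at y ∈ ∅
  x = 4: [0↦5, 1↦0, 2↦5, 3↦6, 4↦3, 5↦3, 6↦6]  zeros at y ∈ {1}
  x = 5: [0↦1, 1↦2, 2↦6, 3↦6, 4↦2, 5↦1, 6↦3]  zeros at y ∈ ∅
  x = 6: [0↦1, 1↦1, 2↦4, 3↦3, 4↦5, 5↦3, 6↦4]  zeros at y ∈ ∅
Collecting zeros: affine points = {(4, 1)}.
Total count |C(F_7)_aff| = 1.
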